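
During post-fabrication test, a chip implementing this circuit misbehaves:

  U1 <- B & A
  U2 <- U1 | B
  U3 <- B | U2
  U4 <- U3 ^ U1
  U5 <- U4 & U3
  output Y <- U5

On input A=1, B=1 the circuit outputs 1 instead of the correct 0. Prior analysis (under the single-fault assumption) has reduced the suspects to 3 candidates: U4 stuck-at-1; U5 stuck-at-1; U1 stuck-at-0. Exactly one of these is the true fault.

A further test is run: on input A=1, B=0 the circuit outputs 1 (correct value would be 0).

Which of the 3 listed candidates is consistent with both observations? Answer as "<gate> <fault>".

Evaluate each candidate on input A=1, B=0:
  U4 stuck-at-1: U1=0, U2=0, U3=0, U4=1 [stuck-at-1], U5=0 → 0 — eliminated
  U5 stuck-at-1: U1=0, U2=0, U3=0, U4=0, U5=1 [stuck-at-1] → 1 — matches
  U1 stuck-at-0: U1=0 [stuck-at-0], U2=0, U3=0, U4=0, U5=0 → 0 — eliminated
Only U5 stuck-at-1 reproduces the observed 1.

U5 stuck-at-1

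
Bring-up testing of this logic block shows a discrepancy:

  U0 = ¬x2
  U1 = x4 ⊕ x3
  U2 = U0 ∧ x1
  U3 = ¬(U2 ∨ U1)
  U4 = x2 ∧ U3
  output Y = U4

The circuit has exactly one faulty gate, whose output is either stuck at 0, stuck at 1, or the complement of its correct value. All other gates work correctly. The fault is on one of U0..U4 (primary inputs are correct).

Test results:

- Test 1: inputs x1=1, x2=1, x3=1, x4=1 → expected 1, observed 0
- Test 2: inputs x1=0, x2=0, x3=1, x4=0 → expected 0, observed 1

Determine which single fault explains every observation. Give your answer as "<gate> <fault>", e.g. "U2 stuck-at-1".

Fault-free values for test 1 (x1=1, x2=1, x3=1, x4=1): U0=0, U1=0, U2=0, U3=1, U4=1, giving Y=1. Observed 0.
Test 1: faults giving observed 0 are {U0 stuck-at-1, U0 inverted output, U1 stuck-at-1, U1 inverted output, U2 stuck-at-1, U2 inverted output, U3 stuck-at-0, U3 inverted output, U4 stuck-at-0, U4 inverted output}.
Test 2 (x1=0, x2=0, x3=1, x4=0): fault-free U0=1, U1=1, U2=0, U3=0, U4=0 → 0; observed 1. Eliminates U0 stuck-at-1, U0 inverted output, U1 stuck-at-1, U1 inverted output, U2 stuck-at-1, U2 inverted output, U3 stuck-at-0, U3 inverted output, U4 stuck-at-0.
Only U4 inverted output is consistent with every test.

U4 inverted output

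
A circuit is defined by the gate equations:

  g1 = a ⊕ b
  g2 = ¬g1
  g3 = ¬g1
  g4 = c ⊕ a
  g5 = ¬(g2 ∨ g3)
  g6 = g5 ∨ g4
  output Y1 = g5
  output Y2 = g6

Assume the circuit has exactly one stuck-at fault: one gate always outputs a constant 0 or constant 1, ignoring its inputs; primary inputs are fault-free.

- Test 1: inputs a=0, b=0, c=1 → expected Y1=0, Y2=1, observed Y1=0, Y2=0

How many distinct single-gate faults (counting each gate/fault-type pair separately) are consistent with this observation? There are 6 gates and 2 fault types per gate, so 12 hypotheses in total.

Fault-free: g1=0, g2=1, g3=1, g4=1, g5=0, g6=1 → Y1=0, Y2=1. Observed Y1=0, Y2=0.
  g1 stuck-at-0: output Y1=0, Y2=1 ✗
  g1 stuck-at-1: output Y1=1, Y2=1 ✗
  g2 stuck-at-0: output Y1=0, Y2=1 ✗
  g2 stuck-at-1: output Y1=0, Y2=1 ✗
  g3 stuck-at-0: output Y1=0, Y2=1 ✗
  g3 stuck-at-1: output Y1=0, Y2=1 ✗
  g4 stuck-at-0: output Y1=0, Y2=0 ✓
  g4 stuck-at-1: output Y1=0, Y2=1 ✗
  g5 stuck-at-0: output Y1=0, Y2=1 ✗
  g5 stuck-at-1: output Y1=1, Y2=1 ✗
  g6 stuck-at-0: output Y1=0, Y2=0 ✓
  g6 stuck-at-1: output Y1=0, Y2=1 ✗
Consistent faults: {g4 stuck-at-0, g6 stuck-at-0} — 2 in all.

2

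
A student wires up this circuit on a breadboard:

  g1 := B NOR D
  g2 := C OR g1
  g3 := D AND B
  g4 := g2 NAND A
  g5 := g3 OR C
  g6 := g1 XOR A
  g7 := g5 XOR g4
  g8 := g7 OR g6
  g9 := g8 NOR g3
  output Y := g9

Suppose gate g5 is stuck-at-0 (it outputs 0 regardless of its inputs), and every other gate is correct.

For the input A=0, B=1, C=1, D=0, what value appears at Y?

Propagate with g5 forced: g1=0, g2=1, g3=0, g4=1, g5=0 [stuck-at-0], g6=0, g7=1, g8=1, g9=0.
So Y = 0. (Without the fault it would be 1.)

0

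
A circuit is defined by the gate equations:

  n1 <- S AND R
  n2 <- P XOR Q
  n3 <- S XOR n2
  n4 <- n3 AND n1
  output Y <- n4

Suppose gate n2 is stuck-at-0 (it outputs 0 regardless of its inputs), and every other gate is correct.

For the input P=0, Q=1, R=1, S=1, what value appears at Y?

Propagate with n2 forced: n1=1, n2=0 [stuck-at-0], n3=1, n4=1.
So Y = 1. (Without the fault it would be 0.)

1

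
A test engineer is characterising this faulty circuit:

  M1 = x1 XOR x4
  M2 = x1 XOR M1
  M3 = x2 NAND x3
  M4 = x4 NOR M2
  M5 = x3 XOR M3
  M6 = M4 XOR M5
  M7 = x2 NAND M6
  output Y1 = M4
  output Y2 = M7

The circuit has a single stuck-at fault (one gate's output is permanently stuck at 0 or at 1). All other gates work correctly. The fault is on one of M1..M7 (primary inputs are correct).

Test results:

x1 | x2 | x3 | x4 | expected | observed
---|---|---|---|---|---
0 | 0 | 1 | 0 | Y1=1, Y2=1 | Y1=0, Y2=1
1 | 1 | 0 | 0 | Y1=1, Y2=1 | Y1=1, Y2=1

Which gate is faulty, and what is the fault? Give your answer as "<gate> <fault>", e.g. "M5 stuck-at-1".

M1 stuck-at-1

Fault-free values for test 1 (x1=0, x2=0, x3=1, x4=0): M1=0, M2=0, M3=1, M4=1, M5=0, M6=1, M7=1, giving Y1=1, Y2=1. Observed Y1=0, Y2=1.
Test 1: faults giving observed Y1=0, Y2=1 are {M1 stuck-at-1, M2 stuck-at-1, M4 stuck-at-0}.
Test 2 (x1=1, x2=1, x3=0, x4=0): fault-free M1=1, M2=0, M3=1, M4=1, M5=1, M6=0, M7=1 → Y1=1, Y2=1; observed Y1=1, Y2=1. Eliminates M2 stuck-at-1, M4 stuck-at-0.
Only M1 stuck-at-1 is consistent with every test.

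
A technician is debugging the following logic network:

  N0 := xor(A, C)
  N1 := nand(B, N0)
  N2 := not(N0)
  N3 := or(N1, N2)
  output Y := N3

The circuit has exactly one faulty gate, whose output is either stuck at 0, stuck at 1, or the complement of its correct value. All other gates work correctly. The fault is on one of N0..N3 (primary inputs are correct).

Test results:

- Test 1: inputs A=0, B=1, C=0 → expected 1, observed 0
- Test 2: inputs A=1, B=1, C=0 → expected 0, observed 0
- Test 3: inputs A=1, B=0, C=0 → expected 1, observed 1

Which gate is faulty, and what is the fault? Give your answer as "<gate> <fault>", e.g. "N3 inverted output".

N0 stuck-at-1

Fault-free values for test 1 (A=0, B=1, C=0): N0=0, N1=1, N2=1, N3=1, giving Y=1. Observed 0.
Test 1: faults giving observed 0 are {N0 stuck-at-1, N0 inverted output, N3 stuck-at-0, N3 inverted output}.
Test 2 (A=1, B=1, C=0): fault-free N0=1, N1=0, N2=0, N3=0 → 0; observed 0. Eliminates N0 inverted output, N3 inverted output.
Test 3 (A=1, B=0, C=0): fault-free N0=1, N1=1, N2=0, N3=1 → 1; observed 1. Eliminates N3 stuck-at-0.
Only N0 stuck-at-1 is consistent with every test.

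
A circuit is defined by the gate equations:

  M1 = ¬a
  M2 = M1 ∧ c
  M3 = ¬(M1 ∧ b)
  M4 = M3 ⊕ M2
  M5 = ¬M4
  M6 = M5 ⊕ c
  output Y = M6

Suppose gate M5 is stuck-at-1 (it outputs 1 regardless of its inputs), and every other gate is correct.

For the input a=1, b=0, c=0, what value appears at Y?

1

Propagate with M5 forced: M1=0, M2=0, M3=1, M4=1, M5=1 [stuck-at-1], M6=1.
So Y = 1. (Without the fault it would be 0.)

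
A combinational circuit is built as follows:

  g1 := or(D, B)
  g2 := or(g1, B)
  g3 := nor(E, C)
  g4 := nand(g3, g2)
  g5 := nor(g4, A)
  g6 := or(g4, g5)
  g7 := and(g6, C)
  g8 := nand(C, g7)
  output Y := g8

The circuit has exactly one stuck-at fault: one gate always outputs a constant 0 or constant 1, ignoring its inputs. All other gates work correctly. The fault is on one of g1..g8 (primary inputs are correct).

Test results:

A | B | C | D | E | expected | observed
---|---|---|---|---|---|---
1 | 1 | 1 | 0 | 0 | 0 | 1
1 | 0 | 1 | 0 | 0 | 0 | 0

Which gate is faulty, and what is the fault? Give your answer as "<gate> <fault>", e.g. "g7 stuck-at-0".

g3 stuck-at-1

Fault-free values for test 1 (A=1, B=1, C=1, D=0, E=0): g1=1, g2=1, g3=0, g4=1, g5=0, g6=1, g7=1, g8=0, giving Y=0. Observed 1.
Test 1: faults giving observed 1 are {g3 stuck-at-1, g4 stuck-at-0, g6 stuck-at-0, g7 stuck-at-0, g8 stuck-at-1}.
Test 2 (A=1, B=0, C=1, D=0, E=0): fault-free g1=0, g2=0, g3=0, g4=1, g5=0, g6=1, g7=1, g8=0 → 0; observed 0. Eliminates g4 stuck-at-0, g6 stuck-at-0, g7 stuck-at-0, g8 stuck-at-1.
Only g3 stuck-at-1 is consistent with every test.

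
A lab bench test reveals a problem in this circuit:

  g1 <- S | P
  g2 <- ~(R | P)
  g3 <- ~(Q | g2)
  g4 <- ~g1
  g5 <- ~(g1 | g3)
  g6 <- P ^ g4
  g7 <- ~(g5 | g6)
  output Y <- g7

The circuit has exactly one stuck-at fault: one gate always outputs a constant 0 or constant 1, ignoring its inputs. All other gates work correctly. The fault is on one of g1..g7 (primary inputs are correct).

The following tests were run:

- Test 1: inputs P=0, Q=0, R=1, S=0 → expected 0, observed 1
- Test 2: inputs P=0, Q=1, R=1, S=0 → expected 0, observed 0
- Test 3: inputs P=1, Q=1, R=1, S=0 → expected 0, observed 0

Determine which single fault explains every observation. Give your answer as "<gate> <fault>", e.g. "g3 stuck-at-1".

g4 stuck-at-0

Fault-free values for test 1 (P=0, Q=0, R=1, S=0): g1=0, g2=0, g3=1, g4=1, g5=0, g6=1, g7=0, giving Y=0. Observed 1.
Test 1: faults giving observed 1 are {g1 stuck-at-1, g4 stuck-at-0, g6 stuck-at-0, g7 stuck-at-1}.
Test 2 (P=0, Q=1, R=1, S=0): fault-free g1=0, g2=0, g3=0, g4=1, g5=1, g6=1, g7=0 → 0; observed 0. Eliminates g1 stuck-at-1, g7 stuck-at-1.
Test 3 (P=1, Q=1, R=1, S=0): fault-free g1=1, g2=0, g3=0, g4=0, g5=0, g6=1, g7=0 → 0; observed 0. Eliminates g6 stuck-at-0.
Only g4 stuck-at-0 is consistent with every test.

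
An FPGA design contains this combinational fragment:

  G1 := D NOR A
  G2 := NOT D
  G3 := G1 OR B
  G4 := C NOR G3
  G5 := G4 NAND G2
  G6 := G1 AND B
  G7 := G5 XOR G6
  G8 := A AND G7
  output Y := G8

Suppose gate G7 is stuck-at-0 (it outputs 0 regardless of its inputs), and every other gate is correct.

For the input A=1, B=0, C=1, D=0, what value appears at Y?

Propagate with G7 forced: G1=0, G2=1, G3=0, G4=0, G5=1, G6=0, G7=0 [stuck-at-0], G8=0.
So Y = 0. (Without the fault it would be 1.)

0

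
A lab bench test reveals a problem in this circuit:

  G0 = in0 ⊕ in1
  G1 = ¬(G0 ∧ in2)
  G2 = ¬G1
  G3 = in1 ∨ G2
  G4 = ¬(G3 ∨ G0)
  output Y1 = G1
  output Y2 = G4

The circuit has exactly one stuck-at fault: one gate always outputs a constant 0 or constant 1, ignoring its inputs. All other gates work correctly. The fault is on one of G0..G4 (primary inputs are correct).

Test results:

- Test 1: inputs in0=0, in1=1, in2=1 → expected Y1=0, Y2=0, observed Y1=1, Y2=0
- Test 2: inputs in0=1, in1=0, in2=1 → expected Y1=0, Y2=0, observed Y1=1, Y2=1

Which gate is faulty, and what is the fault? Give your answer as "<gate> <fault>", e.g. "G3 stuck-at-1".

Fault-free values for test 1 (in0=0, in1=1, in2=1): G0=1, G1=0, G2=1, G3=1, G4=0, giving Y1=0, Y2=0. Observed Y1=1, Y2=0.
Test 1: faults giving observed Y1=1, Y2=0 are {G0 stuck-at-0, G1 stuck-at-1}.
Test 2 (in0=1, in1=0, in2=1): fault-free G0=1, G1=0, G2=1, G3=1, G4=0 → Y1=0, Y2=0; observed Y1=1, Y2=1. Eliminates G1 stuck-at-1.
Only G0 stuck-at-0 is consistent with every test.

G0 stuck-at-0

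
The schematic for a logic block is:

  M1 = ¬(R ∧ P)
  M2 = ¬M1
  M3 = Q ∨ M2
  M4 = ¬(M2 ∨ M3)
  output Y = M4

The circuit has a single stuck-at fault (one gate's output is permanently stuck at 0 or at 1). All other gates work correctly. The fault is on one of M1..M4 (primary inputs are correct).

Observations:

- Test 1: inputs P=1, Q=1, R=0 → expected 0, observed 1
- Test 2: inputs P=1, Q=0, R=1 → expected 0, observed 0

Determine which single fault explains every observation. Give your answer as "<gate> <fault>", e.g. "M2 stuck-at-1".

M3 stuck-at-0

Fault-free values for test 1 (P=1, Q=1, R=0): M1=1, M2=0, M3=1, M4=0, giving Y=0. Observed 1.
Test 1: faults giving observed 1 are {M3 stuck-at-0, M4 stuck-at-1}.
Test 2 (P=1, Q=0, R=1): fault-free M1=0, M2=1, M3=1, M4=0 → 0; observed 0. Eliminates M4 stuck-at-1.
Only M3 stuck-at-0 is consistent with every test.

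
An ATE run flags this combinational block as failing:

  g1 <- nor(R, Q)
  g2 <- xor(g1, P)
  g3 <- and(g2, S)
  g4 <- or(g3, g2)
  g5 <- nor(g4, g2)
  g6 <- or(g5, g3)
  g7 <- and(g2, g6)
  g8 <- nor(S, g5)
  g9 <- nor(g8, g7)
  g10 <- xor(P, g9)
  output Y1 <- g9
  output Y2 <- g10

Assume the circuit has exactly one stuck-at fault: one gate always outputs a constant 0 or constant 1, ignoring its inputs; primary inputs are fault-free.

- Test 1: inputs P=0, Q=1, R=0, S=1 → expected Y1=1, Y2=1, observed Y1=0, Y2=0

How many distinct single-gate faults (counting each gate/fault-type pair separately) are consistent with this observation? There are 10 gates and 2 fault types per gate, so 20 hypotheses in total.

5

Fault-free: g1=0, g2=0, g3=0, g4=0, g5=1, g6=1, g7=0, g8=0, g9=1, g10=1 → Y1=1, Y2=1. Observed Y1=0, Y2=0.
  g1: stuck-at-1 ✓; others ✗
  g2: stuck-at-1 ✓; others ✗
  g3: none of the 2 fault types match ✗
  g4: none of the 2 fault types match ✗
  g5: none of the 2 fault types match ✗
  g6: none of the 2 fault types match ✗
  g7: stuck-at-1 ✓; others ✗
  g8: stuck-at-1 ✓; others ✗
  g9: stuck-at-0 ✓; others ✗
  g10: none of the 2 fault types match ✗
Consistent faults: {g1 stuck-at-1, g2 stuck-at-1, g7 stuck-at-1, g8 stuck-at-1, g9 stuck-at-0} — 5 in all.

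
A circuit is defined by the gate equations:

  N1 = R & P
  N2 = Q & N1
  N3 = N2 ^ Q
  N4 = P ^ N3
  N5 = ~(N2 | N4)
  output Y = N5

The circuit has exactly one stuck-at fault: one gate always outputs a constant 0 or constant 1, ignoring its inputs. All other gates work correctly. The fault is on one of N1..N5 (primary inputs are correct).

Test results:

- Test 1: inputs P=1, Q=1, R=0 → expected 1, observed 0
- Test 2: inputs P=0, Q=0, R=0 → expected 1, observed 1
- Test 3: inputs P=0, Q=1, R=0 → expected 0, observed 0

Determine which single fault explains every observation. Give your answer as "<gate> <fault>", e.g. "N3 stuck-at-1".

Fault-free values for test 1 (P=1, Q=1, R=0): N1=0, N2=0, N3=1, N4=0, N5=1, giving Y=1. Observed 0.
Test 1: faults giving observed 0 are {N1 stuck-at-1, N2 stuck-at-1, N3 stuck-at-0, N4 stuck-at-1, N5 stuck-at-0}.
Test 2 (P=0, Q=0, R=0): fault-free N1=0, N2=0, N3=0, N4=0, N5=1 → 1; observed 1. Eliminates N2 stuck-at-1, N4 stuck-at-1, N5 stuck-at-0.
Test 3 (P=0, Q=1, R=0): fault-free N1=0, N2=0, N3=1, N4=1, N5=0 → 0; observed 0. Eliminates N3 stuck-at-0.
Only N1 stuck-at-1 is consistent with every test.

N1 stuck-at-1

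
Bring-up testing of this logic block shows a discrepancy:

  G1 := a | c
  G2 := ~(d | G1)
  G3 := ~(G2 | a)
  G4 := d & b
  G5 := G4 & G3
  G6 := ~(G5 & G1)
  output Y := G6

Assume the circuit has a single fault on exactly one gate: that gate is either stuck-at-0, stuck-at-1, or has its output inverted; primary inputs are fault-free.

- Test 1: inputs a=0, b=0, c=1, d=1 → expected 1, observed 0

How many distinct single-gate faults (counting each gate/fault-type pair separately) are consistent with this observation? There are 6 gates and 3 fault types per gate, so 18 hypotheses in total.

6

Fault-free: G1=1, G2=0, G3=1, G4=0, G5=0, G6=1 → 1. Observed 0.
  G1: none of the 3 fault types match ✗
  G2: none of the 3 fault types match ✗
  G3: none of the 3 fault types match ✗
  G4: stuck-at-1, inverted output ✓; others ✗
  G5: stuck-at-1, inverted output ✓; others ✗
  G6: stuck-at-0, inverted output ✓; others ✗
Consistent faults: {G4 stuck-at-1, G4 inverted output, G5 stuck-at-1, G5 inverted output, G6 stuck-at-0, G6 inverted output} — 6 in all.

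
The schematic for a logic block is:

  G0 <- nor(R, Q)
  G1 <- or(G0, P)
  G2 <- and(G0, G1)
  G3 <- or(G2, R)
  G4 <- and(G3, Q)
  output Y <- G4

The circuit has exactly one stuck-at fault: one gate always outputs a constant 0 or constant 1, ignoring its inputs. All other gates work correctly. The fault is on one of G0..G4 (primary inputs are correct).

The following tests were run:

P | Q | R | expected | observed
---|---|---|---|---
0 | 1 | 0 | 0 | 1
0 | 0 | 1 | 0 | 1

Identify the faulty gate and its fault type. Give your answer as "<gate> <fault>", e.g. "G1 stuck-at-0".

G4 stuck-at-1

Fault-free values for test 1 (P=0, Q=1, R=0): G0=0, G1=0, G2=0, G3=0, G4=0, giving Y=0. Observed 1.
Test 1: faults giving observed 1 are {G0 stuck-at-1, G2 stuck-at-1, G3 stuck-at-1, G4 stuck-at-1}.
Test 2 (P=0, Q=0, R=1): fault-free G0=0, G1=0, G2=0, G3=1, G4=0 → 0; observed 1. Eliminates G0 stuck-at-1, G2 stuck-at-1, G3 stuck-at-1.
Only G4 stuck-at-1 is consistent with every test.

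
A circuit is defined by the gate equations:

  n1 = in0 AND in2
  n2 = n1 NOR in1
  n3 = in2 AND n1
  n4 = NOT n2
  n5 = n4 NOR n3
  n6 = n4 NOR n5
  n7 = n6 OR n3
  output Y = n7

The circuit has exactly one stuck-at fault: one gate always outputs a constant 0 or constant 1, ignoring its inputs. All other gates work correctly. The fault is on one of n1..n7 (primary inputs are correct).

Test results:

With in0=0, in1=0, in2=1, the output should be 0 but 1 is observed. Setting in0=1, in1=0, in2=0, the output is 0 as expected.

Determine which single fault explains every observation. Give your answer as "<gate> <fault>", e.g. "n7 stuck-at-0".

n1 stuck-at-1

Fault-free values for test 1 (in0=0, in1=0, in2=1): n1=0, n2=1, n3=0, n4=0, n5=1, n6=0, n7=0, giving Y=0. Observed 1.
Test 1: faults giving observed 1 are {n1 stuck-at-1, n3 stuck-at-1, n5 stuck-at-0, n6 stuck-at-1, n7 stuck-at-1}.
Test 2 (in0=1, in1=0, in2=0): fault-free n1=0, n2=1, n3=0, n4=0, n5=1, n6=0, n7=0 → 0; observed 0. Eliminates n3 stuck-at-1, n5 stuck-at-0, n6 stuck-at-1, n7 stuck-at-1.
Only n1 stuck-at-1 is consistent with every test.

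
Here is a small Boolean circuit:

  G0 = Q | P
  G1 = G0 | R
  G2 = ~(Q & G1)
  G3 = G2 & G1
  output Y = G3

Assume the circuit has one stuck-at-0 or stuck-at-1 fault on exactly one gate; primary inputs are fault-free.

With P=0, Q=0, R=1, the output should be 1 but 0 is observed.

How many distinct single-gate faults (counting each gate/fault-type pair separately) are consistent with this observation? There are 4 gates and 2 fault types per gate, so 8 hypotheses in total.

Fault-free: G0=0, G1=1, G2=1, G3=1 → 1. Observed 0.
  G0 stuck-at-0: output 1 ✗
  G0 stuck-at-1: output 1 ✗
  G1 stuck-at-0: output 0 ✓
  G1 stuck-at-1: output 1 ✗
  G2 stuck-at-0: output 0 ✓
  G2 stuck-at-1: output 1 ✗
  G3 stuck-at-0: output 0 ✓
  G3 stuck-at-1: output 1 ✗
Consistent faults: {G1 stuck-at-0, G2 stuck-at-0, G3 stuck-at-0} — 3 in all.

3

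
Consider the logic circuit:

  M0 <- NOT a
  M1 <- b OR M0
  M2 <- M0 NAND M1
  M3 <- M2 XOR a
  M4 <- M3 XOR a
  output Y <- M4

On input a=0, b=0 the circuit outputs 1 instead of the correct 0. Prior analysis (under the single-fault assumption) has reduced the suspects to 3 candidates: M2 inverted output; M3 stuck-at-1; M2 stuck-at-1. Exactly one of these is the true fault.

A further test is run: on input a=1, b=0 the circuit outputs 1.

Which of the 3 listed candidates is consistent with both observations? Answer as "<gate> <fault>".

M2 stuck-at-1

Evaluate each candidate on input a=1, b=0:
  M2 inverted output: M0=0, M1=0, M2=0 [inverted output], M3=1, M4=0 → 0 — eliminated
  M3 stuck-at-1: M0=0, M1=0, M2=1, M3=1 [stuck-at-1], M4=0 → 0 — eliminated
  M2 stuck-at-1: M0=0, M1=0, M2=1 [stuck-at-1], M3=0, M4=1 → 1 — matches
Only M2 stuck-at-1 reproduces the observed 1.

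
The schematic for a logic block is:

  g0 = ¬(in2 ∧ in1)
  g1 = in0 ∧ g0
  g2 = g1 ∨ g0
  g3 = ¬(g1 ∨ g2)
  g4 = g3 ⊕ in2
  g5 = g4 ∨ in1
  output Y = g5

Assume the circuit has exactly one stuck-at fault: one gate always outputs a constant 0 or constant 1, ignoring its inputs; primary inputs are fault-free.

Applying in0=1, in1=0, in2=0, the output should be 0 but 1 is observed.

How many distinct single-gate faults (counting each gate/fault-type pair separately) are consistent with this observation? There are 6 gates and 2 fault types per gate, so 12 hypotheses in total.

4

Fault-free: g0=1, g1=1, g2=1, g3=0, g4=0, g5=0 → 0. Observed 1.
  g0 stuck-at-0: output 1 ✓
  g0 stuck-at-1: output 0 ✗
  g1 stuck-at-0: output 0 ✗
  g1 stuck-at-1: output 0 ✗
  g2 stuck-at-0: output 0 ✗
  g2 stuck-at-1: output 0 ✗
  g3 stuck-at-0: output 0 ✗
  g3 stuck-at-1: output 1 ✓
  g4 stuck-at-0: output 0 ✗
  g4 stuck-at-1: output 1 ✓
  g5 stuck-at-0: output 0 ✗
  g5 stuck-at-1: output 1 ✓
Consistent faults: {g0 stuck-at-0, g3 stuck-at-1, g4 stuck-at-1, g5 stuck-at-1} — 4 in all.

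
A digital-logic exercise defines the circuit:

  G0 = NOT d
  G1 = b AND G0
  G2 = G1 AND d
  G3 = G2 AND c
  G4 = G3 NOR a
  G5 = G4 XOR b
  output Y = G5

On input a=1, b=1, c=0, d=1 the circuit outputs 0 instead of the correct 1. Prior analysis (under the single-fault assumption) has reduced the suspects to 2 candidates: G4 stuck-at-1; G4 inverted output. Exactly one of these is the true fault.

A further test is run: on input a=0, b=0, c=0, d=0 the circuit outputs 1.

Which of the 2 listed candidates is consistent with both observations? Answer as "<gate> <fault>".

Evaluate each candidate on input a=0, b=0, c=0, d=0:
  G4 stuck-at-1: G0=1, G1=0, G2=0, G3=0, G4=1 [stuck-at-1], G5=1 → 1 — matches
  G4 inverted output: G0=1, G1=0, G2=0, G3=0, G4=0 [inverted output], G5=0 → 0 — eliminated
Only G4 stuck-at-1 reproduces the observed 1.

G4 stuck-at-1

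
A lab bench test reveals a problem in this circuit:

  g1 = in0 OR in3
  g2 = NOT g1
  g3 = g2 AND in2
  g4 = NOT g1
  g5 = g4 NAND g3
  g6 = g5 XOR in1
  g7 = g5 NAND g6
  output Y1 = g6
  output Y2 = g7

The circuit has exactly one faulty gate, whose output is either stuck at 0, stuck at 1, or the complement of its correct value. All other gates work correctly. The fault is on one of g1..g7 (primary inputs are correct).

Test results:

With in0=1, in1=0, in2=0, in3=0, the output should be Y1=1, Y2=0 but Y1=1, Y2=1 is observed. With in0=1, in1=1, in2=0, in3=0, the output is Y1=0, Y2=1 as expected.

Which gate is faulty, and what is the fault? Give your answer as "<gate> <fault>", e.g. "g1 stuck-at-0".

g7 stuck-at-1

Fault-free values for test 1 (in0=1, in1=0, in2=0, in3=0): g1=1, g2=0, g3=0, g4=0, g5=1, g6=1, g7=0, giving Y1=1, Y2=0. Observed Y1=1, Y2=1.
Test 1: faults giving observed Y1=1, Y2=1 are {g7 stuck-at-1, g7 inverted output}.
Test 2 (in0=1, in1=1, in2=0, in3=0): fault-free g1=1, g2=0, g3=0, g4=0, g5=1, g6=0, g7=1 → Y1=0, Y2=1; observed Y1=0, Y2=1. Eliminates g7 inverted output.
Only g7 stuck-at-1 is consistent with every test.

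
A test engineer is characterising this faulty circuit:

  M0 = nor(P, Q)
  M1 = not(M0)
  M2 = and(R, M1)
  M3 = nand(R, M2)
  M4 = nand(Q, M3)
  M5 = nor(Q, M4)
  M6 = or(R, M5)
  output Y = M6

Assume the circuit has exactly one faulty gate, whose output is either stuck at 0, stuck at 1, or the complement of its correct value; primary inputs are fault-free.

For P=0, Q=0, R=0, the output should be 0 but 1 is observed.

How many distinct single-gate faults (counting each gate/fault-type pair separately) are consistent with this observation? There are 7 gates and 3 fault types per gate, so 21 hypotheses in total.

6

Fault-free: M0=1, M1=0, M2=0, M3=1, M4=1, M5=0, M6=0 → 0. Observed 1.
  M0: none of the 3 fault types match ✗
  M1: none of the 3 fault types match ✗
  M2: none of the 3 fault types match ✗
  M3: none of the 3 fault types match ✗
  M4: stuck-at-0, inverted output ✓; others ✗
  M5: stuck-at-1, inverted output ✓; others ✗
  M6: stuck-at-1, inverted output ✓; others ✗
Consistent faults: {M4 stuck-at-0, M4 inverted output, M5 stuck-at-1, M5 inverted output, M6 stuck-at-1, M6 inverted output} — 6 in all.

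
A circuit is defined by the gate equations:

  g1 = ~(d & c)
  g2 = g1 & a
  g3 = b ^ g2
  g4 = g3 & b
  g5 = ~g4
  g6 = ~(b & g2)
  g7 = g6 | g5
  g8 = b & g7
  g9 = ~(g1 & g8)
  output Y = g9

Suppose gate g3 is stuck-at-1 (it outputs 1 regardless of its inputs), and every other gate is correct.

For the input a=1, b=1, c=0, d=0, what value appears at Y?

Propagate with g3 forced: g1=1, g2=1, g3=1 [stuck-at-1], g4=1, g5=0, g6=0, g7=0, g8=0, g9=1.
So Y = 1. (Without the fault it would be 0.)

1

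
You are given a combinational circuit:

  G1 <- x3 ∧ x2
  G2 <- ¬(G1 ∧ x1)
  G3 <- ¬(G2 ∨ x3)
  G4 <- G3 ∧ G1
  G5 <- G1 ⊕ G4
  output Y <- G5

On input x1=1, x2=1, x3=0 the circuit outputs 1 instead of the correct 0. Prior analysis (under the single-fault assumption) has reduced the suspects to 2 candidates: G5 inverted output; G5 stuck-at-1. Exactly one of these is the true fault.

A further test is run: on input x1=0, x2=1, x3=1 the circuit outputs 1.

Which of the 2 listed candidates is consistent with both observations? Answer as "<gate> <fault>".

G5 stuck-at-1

Evaluate each candidate on input x1=0, x2=1, x3=1:
  G5 inverted output: G1=1, G2=1, G3=0, G4=0, G5=0 [inverted output] → 0 — eliminated
  G5 stuck-at-1: G1=1, G2=1, G3=0, G4=0, G5=1 [stuck-at-1] → 1 — matches
Only G5 stuck-at-1 reproduces the observed 1.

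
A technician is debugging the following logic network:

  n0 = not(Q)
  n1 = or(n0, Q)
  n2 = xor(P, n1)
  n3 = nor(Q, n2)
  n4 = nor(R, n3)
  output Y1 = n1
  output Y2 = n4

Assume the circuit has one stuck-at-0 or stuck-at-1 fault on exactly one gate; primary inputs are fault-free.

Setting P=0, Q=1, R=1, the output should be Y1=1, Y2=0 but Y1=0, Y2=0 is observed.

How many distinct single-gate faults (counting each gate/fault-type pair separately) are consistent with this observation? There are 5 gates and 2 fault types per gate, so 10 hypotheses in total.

Fault-free: n0=0, n1=1, n2=1, n3=0, n4=0 → Y1=1, Y2=0. Observed Y1=0, Y2=0.
  n0 stuck-at-0: output Y1=1, Y2=0 ✗
  n0 stuck-at-1: output Y1=1, Y2=0 ✗
  n1 stuck-at-0: output Y1=0, Y2=0 ✓
  n1 stuck-at-1: output Y1=1, Y2=0 ✗
  n2 stuck-at-0: output Y1=1, Y2=0 ✗
  n2 stuck-at-1: output Y1=1, Y2=0 ✗
  n3 stuck-at-0: output Y1=1, Y2=0 ✗
  n3 stuck-at-1: output Y1=1, Y2=0 ✗
  n4 stuck-at-0: output Y1=1, Y2=0 ✗
  n4 stuck-at-1: output Y1=1, Y2=1 ✗
Consistent faults: {n1 stuck-at-0} — 1 in all.

1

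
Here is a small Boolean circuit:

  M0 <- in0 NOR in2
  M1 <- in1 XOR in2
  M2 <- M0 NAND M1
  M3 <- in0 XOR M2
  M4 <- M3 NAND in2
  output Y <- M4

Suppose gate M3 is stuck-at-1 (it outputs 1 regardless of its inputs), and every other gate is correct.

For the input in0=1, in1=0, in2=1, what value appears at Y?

0

Propagate with M3 forced: M0=0, M1=1, M2=1, M3=1 [stuck-at-1], M4=0.
So Y = 0. (Without the fault it would be 1.)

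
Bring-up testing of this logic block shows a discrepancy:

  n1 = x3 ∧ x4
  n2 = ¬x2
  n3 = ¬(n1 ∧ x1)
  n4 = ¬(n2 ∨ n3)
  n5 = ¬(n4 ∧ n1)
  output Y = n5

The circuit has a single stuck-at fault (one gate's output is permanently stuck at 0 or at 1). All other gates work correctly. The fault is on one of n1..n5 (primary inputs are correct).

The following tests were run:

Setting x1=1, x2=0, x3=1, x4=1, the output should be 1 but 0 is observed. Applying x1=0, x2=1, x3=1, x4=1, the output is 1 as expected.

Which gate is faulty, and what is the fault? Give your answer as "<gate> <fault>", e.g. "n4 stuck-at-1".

Fault-free values for test 1 (x1=1, x2=0, x3=1, x4=1): n1=1, n2=1, n3=0, n4=0, n5=1, giving Y=1. Observed 0.
Test 1: faults giving observed 0 are {n2 stuck-at-0, n4 stuck-at-1, n5 stuck-at-0}.
Test 2 (x1=0, x2=1, x3=1, x4=1): fault-free n1=1, n2=0, n3=1, n4=0, n5=1 → 1; observed 1. Eliminates n4 stuck-at-1, n5 stuck-at-0.
Only n2 stuck-at-0 is consistent with every test.

n2 stuck-at-0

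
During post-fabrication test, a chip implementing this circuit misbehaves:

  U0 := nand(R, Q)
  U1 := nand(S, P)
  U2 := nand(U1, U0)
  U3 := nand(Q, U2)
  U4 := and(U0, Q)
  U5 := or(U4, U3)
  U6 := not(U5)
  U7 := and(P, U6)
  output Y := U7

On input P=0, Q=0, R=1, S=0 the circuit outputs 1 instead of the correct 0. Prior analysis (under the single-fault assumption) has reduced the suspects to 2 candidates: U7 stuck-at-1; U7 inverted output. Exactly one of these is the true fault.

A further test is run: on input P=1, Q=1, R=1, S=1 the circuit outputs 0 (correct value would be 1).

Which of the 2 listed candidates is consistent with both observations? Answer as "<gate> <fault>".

U7 inverted output

Evaluate each candidate on input P=1, Q=1, R=1, S=1:
  U7 stuck-at-1: U0=0, U1=0, U2=1, U3=0, U4=0, U5=0, U6=1, U7=1 [stuck-at-1] → 1 — eliminated
  U7 inverted output: U0=0, U1=0, U2=1, U3=0, U4=0, U5=0, U6=1, U7=0 [inverted output] → 0 — matches
Only U7 inverted output reproduces the observed 0.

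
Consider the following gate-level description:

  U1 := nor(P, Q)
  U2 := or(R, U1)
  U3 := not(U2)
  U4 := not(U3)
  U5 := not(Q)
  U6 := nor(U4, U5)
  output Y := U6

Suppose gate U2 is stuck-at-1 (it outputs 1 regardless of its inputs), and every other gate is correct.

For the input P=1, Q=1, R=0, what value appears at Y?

Propagate with U2 forced: U1=0, U2=1 [stuck-at-1], U3=0, U4=1, U5=0, U6=0.
So Y = 0. (Without the fault it would be 1.)

0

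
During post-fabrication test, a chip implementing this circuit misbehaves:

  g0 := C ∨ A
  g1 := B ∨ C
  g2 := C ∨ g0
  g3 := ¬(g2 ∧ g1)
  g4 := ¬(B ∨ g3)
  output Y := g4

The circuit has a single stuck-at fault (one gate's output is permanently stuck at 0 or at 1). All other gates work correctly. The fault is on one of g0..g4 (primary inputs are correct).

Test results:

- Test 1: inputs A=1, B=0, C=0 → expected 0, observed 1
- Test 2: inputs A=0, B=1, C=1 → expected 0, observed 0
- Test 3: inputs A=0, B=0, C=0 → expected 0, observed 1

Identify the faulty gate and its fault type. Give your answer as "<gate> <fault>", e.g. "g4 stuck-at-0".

Fault-free values for test 1 (A=1, B=0, C=0): g0=1, g1=0, g2=1, g3=1, g4=0, giving Y=0. Observed 1.
Test 1: faults giving observed 1 are {g1 stuck-at-1, g3 stuck-at-0, g4 stuck-at-1}.
Test 2 (A=0, B=1, C=1): fault-free g0=1, g1=1, g2=1, g3=0, g4=0 → 0; observed 0. Eliminates g4 stuck-at-1.
Test 3 (A=0, B=0, C=0): fault-free g0=0, g1=0, g2=0, g3=1, g4=0 → 0; observed 1. Eliminates g1 stuck-at-1.
Only g3 stuck-at-0 is consistent with every test.

g3 stuck-at-0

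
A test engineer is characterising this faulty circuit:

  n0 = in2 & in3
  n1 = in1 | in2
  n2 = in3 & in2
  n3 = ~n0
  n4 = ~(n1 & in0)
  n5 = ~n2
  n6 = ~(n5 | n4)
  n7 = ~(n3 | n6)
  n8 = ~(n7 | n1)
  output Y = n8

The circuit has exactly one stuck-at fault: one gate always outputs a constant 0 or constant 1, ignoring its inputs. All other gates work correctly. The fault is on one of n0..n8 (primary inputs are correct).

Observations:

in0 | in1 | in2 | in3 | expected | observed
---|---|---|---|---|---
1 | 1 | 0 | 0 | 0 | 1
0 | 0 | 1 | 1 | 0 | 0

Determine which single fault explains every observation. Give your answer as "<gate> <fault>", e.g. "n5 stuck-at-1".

Fault-free values for test 1 (in0=1, in1=1, in2=0, in3=0): n0=0, n1=1, n2=0, n3=1, n4=0, n5=1, n6=0, n7=0, n8=0, giving Y=0. Observed 1.
Test 1: faults giving observed 1 are {n1 stuck-at-0, n8 stuck-at-1}.
Test 2 (in0=0, in1=0, in2=1, in3=1): fault-free n0=1, n1=1, n2=1, n3=0, n4=1, n5=0, n6=0, n7=1, n8=0 → 0; observed 0. Eliminates n8 stuck-at-1.
Only n1 stuck-at-0 is consistent with every test.

n1 stuck-at-0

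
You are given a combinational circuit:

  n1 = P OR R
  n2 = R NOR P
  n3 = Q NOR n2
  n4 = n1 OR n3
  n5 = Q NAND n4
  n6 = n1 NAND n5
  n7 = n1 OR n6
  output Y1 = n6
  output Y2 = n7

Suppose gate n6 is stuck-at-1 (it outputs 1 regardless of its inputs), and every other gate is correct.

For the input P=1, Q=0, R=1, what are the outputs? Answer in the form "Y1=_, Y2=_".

Y1=1, Y2=1

Propagate with n6 forced: n1=1, n2=0, n3=1, n4=1, n5=1, n6=1 [stuck-at-1], n7=1.
So the outputs are Y1=1, Y2=1. (Without the fault they would be Y1=0, Y2=1.)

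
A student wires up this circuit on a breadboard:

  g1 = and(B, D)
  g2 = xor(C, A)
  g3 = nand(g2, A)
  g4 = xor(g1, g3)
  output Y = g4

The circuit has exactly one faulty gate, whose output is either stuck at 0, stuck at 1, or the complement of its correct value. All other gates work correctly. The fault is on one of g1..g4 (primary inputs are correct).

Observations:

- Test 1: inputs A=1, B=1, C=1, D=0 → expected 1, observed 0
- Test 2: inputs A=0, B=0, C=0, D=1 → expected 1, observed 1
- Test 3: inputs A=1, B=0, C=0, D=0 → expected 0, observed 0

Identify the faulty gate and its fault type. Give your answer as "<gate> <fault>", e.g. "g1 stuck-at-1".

g2 stuck-at-1

Fault-free values for test 1 (A=1, B=1, C=1, D=0): g1=0, g2=0, g3=1, g4=1, giving Y=1. Observed 0.
Test 1: faults giving observed 0 are {g1 stuck-at-1, g1 inverted output, g2 stuck-at-1, g2 inverted output, g3 stuck-at-0, g3 inverted output, g4 stuck-at-0, g4 inverted output}.
Test 2 (A=0, B=0, C=0, D=1): fault-free g1=0, g2=0, g3=1, g4=1 → 1; observed 1. Eliminates g1 stuck-at-1, g1 inverted output, g3 stuck-at-0, g3 inverted output, g4 stuck-at-0, g4 inverted output.
Test 3 (A=1, B=0, C=0, D=0): fault-free g1=0, g2=1, g3=0, g4=0 → 0; observed 0. Eliminates g2 inverted output.
Only g2 stuck-at-1 is consistent with every test.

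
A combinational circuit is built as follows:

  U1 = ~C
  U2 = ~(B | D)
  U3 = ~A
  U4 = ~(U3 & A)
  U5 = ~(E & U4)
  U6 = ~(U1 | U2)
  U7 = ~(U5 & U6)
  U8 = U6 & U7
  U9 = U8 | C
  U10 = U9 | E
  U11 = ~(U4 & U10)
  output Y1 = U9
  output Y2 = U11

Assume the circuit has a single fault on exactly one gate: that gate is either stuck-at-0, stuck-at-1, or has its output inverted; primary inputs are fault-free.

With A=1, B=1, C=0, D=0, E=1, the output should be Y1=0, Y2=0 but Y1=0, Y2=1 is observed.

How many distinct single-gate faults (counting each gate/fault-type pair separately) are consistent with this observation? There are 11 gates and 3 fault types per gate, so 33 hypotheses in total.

Fault-free: U1=1, U2=0, U3=0, U4=1, U5=0, U6=0, U7=1, U8=0, U9=0, U10=1, U11=0 → Y1=0, Y2=0. Observed Y1=0, Y2=1.
  U1: none of the 3 fault types match ✗
  U2: none of the 3 fault types match ✗
  U3: stuck-at-1, inverted output ✓; others ✗
  U4: stuck-at-0, inverted output ✓; others ✗
  U5: none of the 3 fault types match ✗
  U6: none of the 3 fault types match ✗
  U7: none of the 3 fault types match ✗
  U8: none of the 3 fault types match ✗
  U9: none of the 3 fault types match ✗
  U10: stuck-at-0, inverted output ✓; others ✗
  U11: stuck-at-1, inverted output ✓; others ✗
Consistent faults: {U3 stuck-at-1, U3 inverted output, U4 stuck-at-0, U4 inverted output, U10 stuck-at-0, U10 inverted output, U11 stuck-at-1, U11 inverted output} — 8 in all.

8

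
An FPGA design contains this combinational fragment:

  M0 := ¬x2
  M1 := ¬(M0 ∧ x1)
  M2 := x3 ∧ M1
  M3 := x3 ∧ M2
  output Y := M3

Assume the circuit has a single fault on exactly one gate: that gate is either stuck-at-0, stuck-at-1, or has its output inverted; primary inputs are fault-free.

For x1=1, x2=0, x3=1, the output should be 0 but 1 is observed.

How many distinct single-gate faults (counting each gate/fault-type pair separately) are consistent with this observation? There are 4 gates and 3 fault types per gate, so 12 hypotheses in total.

Fault-free: M0=1, M1=0, M2=0, M3=0 → 0. Observed 1.
  M0 stuck-at-0: output 1 ✓
  M0 stuck-at-1: output 0 ✗
  M0 inverted output: output 1 ✓
  M1 stuck-at-0: output 0 ✗
  M1 stuck-at-1: output 1 ✓
  M1 inverted output: output 1 ✓
  M2 stuck-at-0: output 0 ✗
  M2 stuck-at-1: output 1 ✓
  M2 inverted output: output 1 ✓
  M3 stuck-at-0: output 0 ✗
  M3 stuck-at-1: output 1 ✓
  M3 inverted output: output 1 ✓
Consistent faults: {M0 stuck-at-0, M0 inverted output, M1 stuck-at-1, M1 inverted output, M2 stuck-at-1, M2 inverted output, M3 stuck-at-1, M3 inverted output} — 8 in all.

8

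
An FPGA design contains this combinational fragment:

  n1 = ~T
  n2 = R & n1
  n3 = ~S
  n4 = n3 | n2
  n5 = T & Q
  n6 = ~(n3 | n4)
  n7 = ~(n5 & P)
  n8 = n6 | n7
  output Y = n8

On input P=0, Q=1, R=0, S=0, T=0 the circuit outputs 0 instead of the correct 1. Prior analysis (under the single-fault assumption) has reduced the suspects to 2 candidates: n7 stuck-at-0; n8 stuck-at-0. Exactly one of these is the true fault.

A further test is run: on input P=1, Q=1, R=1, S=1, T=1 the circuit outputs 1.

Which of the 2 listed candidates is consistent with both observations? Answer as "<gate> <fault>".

Evaluate each candidate on input P=1, Q=1, R=1, S=1, T=1:
  n7 stuck-at-0: n1=0, n2=0, n3=0, n4=0, n5=1, n6=1, n7=0 [stuck-at-0], n8=1 → 1 — matches
  n8 stuck-at-0: n1=0, n2=0, n3=0, n4=0, n5=1, n6=1, n7=0, n8=0 [stuck-at-0] → 0 — eliminated
Only n7 stuck-at-0 reproduces the observed 1.

n7 stuck-at-0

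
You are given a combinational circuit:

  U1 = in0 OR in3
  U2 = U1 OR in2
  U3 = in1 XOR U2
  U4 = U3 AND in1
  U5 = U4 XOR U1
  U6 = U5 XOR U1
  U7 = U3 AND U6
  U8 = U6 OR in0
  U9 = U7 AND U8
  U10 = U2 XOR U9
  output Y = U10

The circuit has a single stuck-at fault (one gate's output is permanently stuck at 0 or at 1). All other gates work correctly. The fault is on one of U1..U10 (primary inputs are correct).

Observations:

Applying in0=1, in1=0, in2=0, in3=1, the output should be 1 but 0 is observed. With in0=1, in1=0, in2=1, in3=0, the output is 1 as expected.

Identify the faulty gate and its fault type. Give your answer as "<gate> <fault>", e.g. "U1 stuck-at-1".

U1 stuck-at-0

Fault-free values for test 1 (in0=1, in1=0, in2=0, in3=1): U1=1, U2=1, U3=1, U4=0, U5=1, U6=0, U7=0, U8=1, U9=0, U10=1, giving Y=1. Observed 0.
Test 1: faults giving observed 0 are {U1 stuck-at-0, U2 stuck-at-0, U4 stuck-at-1, U5 stuck-at-0, U6 stuck-at-1, U7 stuck-at-1, U9 stuck-at-1, U10 stuck-at-0}.
Test 2 (in0=1, in1=0, in2=1, in3=0): fault-free U1=1, U2=1, U3=1, U4=0, U5=1, U6=0, U7=0, U8=1, U9=0, U10=1 → 1; observed 1. Eliminates U2 stuck-at-0, U4 stuck-at-1, U5 stuck-at-0, U6 stuck-at-1, U7 stuck-at-1, U9 stuck-at-1, U10 stuck-at-0.
Only U1 stuck-at-0 is consistent with every test.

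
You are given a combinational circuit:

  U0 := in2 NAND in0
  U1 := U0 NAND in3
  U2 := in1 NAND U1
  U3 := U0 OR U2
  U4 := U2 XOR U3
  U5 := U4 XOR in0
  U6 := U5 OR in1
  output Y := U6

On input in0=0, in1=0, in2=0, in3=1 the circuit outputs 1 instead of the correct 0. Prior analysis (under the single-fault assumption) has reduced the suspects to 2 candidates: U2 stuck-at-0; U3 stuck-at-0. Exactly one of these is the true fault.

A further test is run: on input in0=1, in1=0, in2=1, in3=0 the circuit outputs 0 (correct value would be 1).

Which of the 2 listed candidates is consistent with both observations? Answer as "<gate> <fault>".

U3 stuck-at-0

Evaluate each candidate on input in0=1, in1=0, in2=1, in3=0:
  U2 stuck-at-0: U0=0, U1=1, U2=0 [stuck-at-0], U3=0, U4=0, U5=1, U6=1 → 1 — eliminated
  U3 stuck-at-0: U0=0, U1=1, U2=1, U3=0 [stuck-at-0], U4=1, U5=0, U6=0 → 0 — matches
Only U3 stuck-at-0 reproduces the observed 0.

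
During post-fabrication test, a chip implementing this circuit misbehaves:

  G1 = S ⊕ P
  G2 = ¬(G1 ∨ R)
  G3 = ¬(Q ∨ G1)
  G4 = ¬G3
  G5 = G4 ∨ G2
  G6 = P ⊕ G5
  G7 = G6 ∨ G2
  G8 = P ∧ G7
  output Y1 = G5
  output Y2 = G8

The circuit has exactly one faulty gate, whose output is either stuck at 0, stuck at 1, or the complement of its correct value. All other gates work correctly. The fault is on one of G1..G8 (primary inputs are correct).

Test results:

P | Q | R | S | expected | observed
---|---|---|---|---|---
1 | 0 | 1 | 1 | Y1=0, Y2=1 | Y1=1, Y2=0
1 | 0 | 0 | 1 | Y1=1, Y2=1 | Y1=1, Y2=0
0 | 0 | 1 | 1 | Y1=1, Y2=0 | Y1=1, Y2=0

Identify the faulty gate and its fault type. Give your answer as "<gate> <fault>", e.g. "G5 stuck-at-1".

Fault-free values for test 1 (P=1, Q=0, R=1, S=1): G1=0, G2=0, G3=1, G4=0, G5=0, G6=1, G7=1, G8=1, giving Y1=0, Y2=1. Observed Y1=1, Y2=0.
Test 1: faults giving observed Y1=1, Y2=0 are {G1 stuck-at-1, G1 inverted output, G3 stuck-at-0, G3 inverted output, G4 stuck-at-1, G4 inverted output, G5 stuck-at-1, G5 inverted output}.
Test 2 (P=1, Q=0, R=0, S=1): fault-free G1=0, G2=1, G3=1, G4=0, G5=1, G6=0, G7=1, G8=1 → Y1=1, Y2=1; observed Y1=1, Y2=0. Eliminates G3 stuck-at-0, G3 inverted output, G4 stuck-at-1, G4 inverted output, G5 stuck-at-1, G5 inverted output.
Test 3 (P=0, Q=0, R=1, S=1): fault-free G1=1, G2=0, G3=0, G4=1, G5=1, G6=1, G7=1, G8=0 → Y1=1, Y2=0; observed Y1=1, Y2=0. Eliminates G1 inverted output.
Only G1 stuck-at-1 is consistent with every test.

G1 stuck-at-1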